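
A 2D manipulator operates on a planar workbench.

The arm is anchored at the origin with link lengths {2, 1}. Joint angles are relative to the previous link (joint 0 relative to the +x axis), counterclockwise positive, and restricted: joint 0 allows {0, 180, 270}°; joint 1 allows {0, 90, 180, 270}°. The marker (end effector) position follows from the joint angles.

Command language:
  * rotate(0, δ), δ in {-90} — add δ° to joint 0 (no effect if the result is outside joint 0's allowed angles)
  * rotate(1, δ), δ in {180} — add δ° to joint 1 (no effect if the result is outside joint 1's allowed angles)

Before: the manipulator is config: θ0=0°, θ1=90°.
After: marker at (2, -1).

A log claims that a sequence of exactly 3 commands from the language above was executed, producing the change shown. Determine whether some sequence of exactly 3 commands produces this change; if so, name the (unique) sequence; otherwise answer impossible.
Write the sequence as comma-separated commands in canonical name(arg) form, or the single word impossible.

initial: config: θ0=0°, θ1=90°
t=1 rotate(1, 180) ⇒ config: θ0=0°, θ1=270°
t=2 rotate(1, 180) ⇒ config: θ0=0°, θ1=90°
t=3 rotate(1, 180) ⇒ config: θ0=0°, θ1=270°
all 8 alternatives checked — unique.

rotate(1, 180), rotate(1, 180), rotate(1, 180)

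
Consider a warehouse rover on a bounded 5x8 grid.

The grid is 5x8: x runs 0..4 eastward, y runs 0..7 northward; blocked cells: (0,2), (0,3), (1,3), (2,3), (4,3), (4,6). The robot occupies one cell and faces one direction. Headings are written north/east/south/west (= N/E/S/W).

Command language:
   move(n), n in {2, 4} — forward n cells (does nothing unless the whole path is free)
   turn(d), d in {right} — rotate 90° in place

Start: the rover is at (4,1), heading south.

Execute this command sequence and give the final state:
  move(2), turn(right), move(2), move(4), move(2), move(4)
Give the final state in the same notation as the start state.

at (0,1), heading west

start: at (4,1), heading south
[1] after move(2): at (4,1), heading south
[2] after turn(right): at (4,1), heading west
[3] after move(2): at (2,1), heading west
[4] after move(4): at (2,1), heading west
[5] after move(2): at (0,1), heading west
[6] after move(4): at (0,1), heading west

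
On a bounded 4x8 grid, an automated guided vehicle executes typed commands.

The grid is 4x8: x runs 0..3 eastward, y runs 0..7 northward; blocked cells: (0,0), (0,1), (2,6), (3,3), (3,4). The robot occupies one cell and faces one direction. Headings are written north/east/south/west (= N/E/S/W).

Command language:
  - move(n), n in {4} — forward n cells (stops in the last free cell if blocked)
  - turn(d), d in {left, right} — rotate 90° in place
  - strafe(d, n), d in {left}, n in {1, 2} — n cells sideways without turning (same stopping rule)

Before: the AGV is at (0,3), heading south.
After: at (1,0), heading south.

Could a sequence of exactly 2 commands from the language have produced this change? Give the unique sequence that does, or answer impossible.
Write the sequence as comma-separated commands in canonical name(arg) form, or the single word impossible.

strafe(left, 1), move(4)

key: order matters: swapping strafe(left, 1) and move(4) lands elsewhere
begin: at (0,3), heading south
t=1 strafe(left, 1) ⇒ at (1,3), heading south
t=2 move(4) ⇒ at (1,0), heading south
no rival 2-sequence matches.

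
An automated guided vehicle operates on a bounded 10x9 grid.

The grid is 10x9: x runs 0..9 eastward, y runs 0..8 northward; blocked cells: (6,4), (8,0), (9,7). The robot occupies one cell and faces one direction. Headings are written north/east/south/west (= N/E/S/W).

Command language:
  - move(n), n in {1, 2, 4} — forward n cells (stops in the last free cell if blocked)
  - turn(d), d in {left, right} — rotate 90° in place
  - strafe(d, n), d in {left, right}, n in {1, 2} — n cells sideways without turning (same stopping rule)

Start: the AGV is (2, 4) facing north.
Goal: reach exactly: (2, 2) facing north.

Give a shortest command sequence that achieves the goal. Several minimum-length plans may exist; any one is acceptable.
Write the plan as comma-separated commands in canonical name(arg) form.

from: (2, 4) facing north
[1] after turn(right): (2, 4) facing east
[2] after strafe(right, 2): (2, 2) facing east
[3] after turn(left): (2, 2) facing north
nothing shorter than 3 reaches the goal.

turn(right), strafe(right, 2), turn(left)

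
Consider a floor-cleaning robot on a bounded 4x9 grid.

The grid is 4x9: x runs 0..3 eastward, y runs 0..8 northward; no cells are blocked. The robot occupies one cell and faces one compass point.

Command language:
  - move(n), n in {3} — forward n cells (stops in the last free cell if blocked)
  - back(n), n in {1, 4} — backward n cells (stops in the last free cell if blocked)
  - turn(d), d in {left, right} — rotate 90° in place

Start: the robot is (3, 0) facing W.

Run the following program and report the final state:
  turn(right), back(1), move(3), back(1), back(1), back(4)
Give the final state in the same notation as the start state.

start: (3, 0) facing W
step 1 (turn(right)): (3, 0) facing N
step 2 (back(1)): (3, 0) facing N
step 3 (move(3)): (3, 3) facing N
step 4 (back(1)): (3, 2) facing N
step 5 (back(1)): (3, 1) facing N
step 6 (back(4)): (3, 0) facing N

(3, 0) facing N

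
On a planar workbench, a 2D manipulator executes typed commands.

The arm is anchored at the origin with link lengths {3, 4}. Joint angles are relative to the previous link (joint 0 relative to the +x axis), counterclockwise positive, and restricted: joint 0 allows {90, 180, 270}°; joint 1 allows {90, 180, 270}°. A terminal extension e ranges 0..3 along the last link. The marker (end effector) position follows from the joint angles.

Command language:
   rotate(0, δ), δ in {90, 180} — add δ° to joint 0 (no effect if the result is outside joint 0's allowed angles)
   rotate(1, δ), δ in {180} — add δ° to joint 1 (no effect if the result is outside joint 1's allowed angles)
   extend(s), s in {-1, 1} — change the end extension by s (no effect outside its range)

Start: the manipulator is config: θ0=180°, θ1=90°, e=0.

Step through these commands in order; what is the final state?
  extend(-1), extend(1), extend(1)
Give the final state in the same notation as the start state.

config: θ0=180°, θ1=90°, e=2

start: config: θ0=180°, θ1=90°, e=0
1. extend(-1) → config: θ0=180°, θ1=90°, e=0
2. extend(1) → config: θ0=180°, θ1=90°, e=1
3. extend(1) → config: θ0=180°, θ1=90°, e=2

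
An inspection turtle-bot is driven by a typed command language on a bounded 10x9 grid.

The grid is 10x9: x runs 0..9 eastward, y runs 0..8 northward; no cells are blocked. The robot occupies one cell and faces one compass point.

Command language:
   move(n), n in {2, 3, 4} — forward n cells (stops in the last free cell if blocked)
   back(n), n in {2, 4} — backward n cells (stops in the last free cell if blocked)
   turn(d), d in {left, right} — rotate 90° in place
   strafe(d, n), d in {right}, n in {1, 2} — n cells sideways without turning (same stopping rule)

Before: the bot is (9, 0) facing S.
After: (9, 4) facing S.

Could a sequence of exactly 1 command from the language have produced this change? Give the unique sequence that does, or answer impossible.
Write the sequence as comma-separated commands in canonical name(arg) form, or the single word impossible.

back(4)

key: still facing S — the one step turns nothing
t0: (9, 0) facing S
step 1 (back(4)): (9, 4) facing S
no rival 1-sequence matches.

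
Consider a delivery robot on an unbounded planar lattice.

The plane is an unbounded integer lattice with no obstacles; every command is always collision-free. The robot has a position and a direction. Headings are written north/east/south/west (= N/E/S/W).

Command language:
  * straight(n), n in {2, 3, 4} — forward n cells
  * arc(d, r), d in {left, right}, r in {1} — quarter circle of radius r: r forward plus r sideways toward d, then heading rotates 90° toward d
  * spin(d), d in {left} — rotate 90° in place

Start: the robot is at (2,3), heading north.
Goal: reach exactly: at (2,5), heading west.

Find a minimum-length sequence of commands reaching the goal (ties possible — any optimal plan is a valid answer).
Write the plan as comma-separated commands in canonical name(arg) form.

start: at (2,3), heading north
t=1 straight(2) ⇒ at (2,5), heading north
t=2 spin(left) ⇒ at (2,5), heading west
no 1-step plan works, so 2 is optimal.

straight(2), spin(left)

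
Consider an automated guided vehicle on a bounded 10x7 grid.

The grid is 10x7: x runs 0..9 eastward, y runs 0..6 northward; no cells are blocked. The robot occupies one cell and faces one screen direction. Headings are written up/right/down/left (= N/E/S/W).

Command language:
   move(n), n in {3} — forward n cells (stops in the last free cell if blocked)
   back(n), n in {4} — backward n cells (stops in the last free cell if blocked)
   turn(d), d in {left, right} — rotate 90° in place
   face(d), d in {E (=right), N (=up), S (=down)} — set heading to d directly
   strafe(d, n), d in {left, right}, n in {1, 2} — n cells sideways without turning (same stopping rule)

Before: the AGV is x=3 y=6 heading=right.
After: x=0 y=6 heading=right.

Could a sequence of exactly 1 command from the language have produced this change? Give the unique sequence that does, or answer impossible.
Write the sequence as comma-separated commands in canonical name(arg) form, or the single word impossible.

back(4)

key: back(4) runs into the grid edge before its full distance
begin: x=3 y=6 heading=right
t=1 back(4) ⇒ x=0 y=6 heading=right
all 11 alternatives checked — unique.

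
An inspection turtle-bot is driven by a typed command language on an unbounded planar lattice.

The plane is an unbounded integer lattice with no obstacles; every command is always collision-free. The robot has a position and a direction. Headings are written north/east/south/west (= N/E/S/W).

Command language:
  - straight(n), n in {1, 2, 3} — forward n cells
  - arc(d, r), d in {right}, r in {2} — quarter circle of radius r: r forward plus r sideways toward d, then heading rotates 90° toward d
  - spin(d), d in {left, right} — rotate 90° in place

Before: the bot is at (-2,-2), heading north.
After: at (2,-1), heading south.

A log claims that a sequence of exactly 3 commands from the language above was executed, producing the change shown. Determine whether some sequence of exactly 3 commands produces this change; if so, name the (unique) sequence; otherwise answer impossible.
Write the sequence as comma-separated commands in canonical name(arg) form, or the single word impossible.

key: position moved to (2,-1) AND the heading swung to S — translation plus rotation needed
begin: at (-2,-2), heading north
step 1 (straight(1)): at (-2,-1), heading north
step 2 (arc(right, 2)): at (0,1), heading east
step 3 (arc(right, 2)): at (2,-1), heading south
uniquely the one of 216 3-step routes that fits.

straight(1), arc(right, 2), arc(right, 2)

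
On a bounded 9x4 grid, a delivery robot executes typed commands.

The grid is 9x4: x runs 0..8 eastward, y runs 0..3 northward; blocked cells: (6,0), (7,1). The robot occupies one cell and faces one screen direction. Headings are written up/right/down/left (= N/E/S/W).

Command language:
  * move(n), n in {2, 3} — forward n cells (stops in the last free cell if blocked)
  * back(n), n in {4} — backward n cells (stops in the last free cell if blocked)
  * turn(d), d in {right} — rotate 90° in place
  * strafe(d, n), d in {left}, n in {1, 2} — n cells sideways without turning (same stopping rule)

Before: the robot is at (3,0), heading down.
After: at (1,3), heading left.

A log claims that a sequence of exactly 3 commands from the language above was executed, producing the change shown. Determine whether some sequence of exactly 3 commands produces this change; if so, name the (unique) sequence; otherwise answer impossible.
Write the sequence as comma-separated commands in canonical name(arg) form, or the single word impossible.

back(4), turn(right), move(2)

key: order matters: swapping back(4) and move(2) lands elsewhere
initial: at (3,0), heading down
step 1 (back(4)): at (3,3), heading down
step 2 (turn(right)): at (3,3), heading left
step 3 (move(2)): at (1,3), heading left
no other 3-command option fits: unique.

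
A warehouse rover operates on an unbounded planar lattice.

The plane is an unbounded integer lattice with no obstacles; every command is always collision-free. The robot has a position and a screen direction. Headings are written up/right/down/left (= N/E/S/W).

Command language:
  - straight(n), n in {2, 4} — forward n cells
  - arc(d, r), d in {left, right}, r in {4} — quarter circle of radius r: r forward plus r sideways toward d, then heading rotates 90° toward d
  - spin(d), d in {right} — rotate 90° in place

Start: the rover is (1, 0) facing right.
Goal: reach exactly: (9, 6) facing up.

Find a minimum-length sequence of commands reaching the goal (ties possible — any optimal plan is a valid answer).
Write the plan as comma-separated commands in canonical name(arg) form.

straight(4), arc(left, 4), straight(2)

initial: (1, 0) facing right
step 1 (straight(4)): (5, 0) facing right
step 2 (arc(left, 4)): (9, 4) facing up
step 3 (straight(2)): (9, 6) facing up
no 2-step plan works, so 3 is optimal.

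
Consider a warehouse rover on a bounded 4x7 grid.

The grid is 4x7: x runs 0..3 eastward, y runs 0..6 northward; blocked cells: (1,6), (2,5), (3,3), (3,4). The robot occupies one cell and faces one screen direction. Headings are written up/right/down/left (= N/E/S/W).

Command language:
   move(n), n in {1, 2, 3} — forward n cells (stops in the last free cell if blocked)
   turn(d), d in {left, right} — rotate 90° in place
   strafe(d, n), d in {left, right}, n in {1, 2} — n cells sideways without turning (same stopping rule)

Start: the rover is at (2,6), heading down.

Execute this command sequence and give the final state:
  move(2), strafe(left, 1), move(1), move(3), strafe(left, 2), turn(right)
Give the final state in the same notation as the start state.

start: at (2,6), heading down
1. move(2) → at (2,6), heading down
2. strafe(left, 1) → at (3,6), heading down
3. move(1) → at (3,5), heading down
4. move(3) → at (3,5), heading down
5. strafe(left, 2) → at (3,5), heading down
6. turn(right) → at (3,5), heading left

at (3,5), heading left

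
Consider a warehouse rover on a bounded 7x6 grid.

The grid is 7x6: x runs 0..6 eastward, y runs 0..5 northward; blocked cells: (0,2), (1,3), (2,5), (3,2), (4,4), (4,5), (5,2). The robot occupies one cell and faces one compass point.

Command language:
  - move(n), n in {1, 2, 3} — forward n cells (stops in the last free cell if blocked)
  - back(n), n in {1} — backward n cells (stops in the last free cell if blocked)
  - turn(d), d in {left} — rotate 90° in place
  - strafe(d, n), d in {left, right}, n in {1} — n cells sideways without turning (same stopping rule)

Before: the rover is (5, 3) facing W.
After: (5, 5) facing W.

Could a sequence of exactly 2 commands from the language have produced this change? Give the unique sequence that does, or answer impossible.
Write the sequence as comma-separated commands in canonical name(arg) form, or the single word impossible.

key: heading stays W — no command in the sequence turns
initial: (5, 3) facing W
1. strafe(right, 1) → (5, 4) facing W
2. strafe(right, 1) → (5, 5) facing W
no other 2-command option fits: unique.

strafe(right, 1), strafe(right, 1)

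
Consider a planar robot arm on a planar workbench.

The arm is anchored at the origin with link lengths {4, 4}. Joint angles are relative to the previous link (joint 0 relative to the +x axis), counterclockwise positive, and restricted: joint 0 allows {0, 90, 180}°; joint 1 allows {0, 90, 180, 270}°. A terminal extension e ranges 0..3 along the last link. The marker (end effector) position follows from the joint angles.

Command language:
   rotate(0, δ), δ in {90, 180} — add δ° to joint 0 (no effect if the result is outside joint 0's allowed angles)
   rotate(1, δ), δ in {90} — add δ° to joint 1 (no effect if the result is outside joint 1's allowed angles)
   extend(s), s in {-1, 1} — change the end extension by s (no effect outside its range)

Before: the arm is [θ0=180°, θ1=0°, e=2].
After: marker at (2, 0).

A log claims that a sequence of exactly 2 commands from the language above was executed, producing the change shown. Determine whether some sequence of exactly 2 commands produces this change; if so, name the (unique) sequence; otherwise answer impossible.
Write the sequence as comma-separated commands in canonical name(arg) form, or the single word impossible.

rotate(1, 90), rotate(1, 90)

t0: [θ0=180°, θ1=0°, e=2]
step 1 (rotate(1, 90)): [θ0=180°, θ1=90°, e=2]
step 2 (rotate(1, 90)): [θ0=180°, θ1=180°, e=2]
uniquely the one of 25 2-step routes that fits.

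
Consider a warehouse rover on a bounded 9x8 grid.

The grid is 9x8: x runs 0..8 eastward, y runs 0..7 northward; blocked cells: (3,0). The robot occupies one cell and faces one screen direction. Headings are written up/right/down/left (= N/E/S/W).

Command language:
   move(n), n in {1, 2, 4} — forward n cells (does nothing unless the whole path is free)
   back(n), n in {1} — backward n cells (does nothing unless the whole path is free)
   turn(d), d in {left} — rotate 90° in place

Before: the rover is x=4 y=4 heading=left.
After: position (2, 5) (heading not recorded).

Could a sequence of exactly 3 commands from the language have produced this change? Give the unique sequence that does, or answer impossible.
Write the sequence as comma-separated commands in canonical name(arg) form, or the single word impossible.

move(2), turn(left), back(1)

key: order matters: swapping move(2) and back(1) lands elsewhere
from: x=4 y=4 heading=left
t=1 move(2) ⇒ x=2 y=4 heading=left
t=2 turn(left) ⇒ x=2 y=4 heading=down
t=3 back(1) ⇒ x=2 y=5 heading=down
no rival 3-sequence matches.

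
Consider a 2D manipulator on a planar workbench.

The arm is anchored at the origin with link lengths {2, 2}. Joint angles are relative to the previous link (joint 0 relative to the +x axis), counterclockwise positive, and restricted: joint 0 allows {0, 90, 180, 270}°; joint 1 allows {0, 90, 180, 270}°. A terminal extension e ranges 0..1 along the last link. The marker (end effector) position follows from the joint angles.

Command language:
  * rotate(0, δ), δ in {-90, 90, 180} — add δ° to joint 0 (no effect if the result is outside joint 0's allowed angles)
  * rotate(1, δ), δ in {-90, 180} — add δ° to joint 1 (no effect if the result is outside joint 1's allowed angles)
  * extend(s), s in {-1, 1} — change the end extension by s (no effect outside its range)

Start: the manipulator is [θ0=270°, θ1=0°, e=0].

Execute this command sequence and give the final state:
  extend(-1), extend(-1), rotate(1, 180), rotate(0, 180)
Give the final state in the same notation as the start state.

[θ0=90°, θ1=180°, e=0]

begin: [θ0=270°, θ1=0°, e=0]
t=1 extend(-1) ⇒ [θ0=270°, θ1=0°, e=0]
t=2 extend(-1) ⇒ [θ0=270°, θ1=0°, e=0]
t=3 rotate(1, 180) ⇒ [θ0=270°, θ1=180°, e=0]
t=4 rotate(0, 180) ⇒ [θ0=90°, θ1=180°, e=0]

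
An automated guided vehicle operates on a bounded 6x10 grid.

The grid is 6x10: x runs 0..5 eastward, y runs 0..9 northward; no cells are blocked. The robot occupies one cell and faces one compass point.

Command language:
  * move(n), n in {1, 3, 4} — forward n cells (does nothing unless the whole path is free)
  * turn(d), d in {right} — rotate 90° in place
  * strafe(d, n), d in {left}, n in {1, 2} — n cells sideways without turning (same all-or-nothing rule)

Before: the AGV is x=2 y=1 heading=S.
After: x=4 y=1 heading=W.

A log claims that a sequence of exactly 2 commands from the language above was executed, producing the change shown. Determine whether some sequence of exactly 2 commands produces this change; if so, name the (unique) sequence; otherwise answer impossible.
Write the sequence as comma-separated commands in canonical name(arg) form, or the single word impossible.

key: position moved to (4,1) AND the heading swung to W — translation plus rotation needed
begin: x=2 y=1 heading=S
1. strafe(left, 2) → x=4 y=1 heading=S
2. turn(right) → x=4 y=1 heading=W
uniquely the one of 36 2-step routes that fits.

strafe(left, 2), turn(right)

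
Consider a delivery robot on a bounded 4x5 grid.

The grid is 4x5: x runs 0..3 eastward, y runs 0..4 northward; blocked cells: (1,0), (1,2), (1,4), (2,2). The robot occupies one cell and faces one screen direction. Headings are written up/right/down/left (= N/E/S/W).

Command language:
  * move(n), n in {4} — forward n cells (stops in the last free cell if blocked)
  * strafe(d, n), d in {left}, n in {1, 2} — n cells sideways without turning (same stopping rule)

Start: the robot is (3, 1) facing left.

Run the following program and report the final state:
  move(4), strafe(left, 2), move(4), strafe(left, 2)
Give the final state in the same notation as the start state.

(0, 0) facing left

begin: (3, 1) facing left
step 1 (move(4)): (0, 1) facing left
step 2 (strafe(left, 2)): (0, 0) facing left
step 3 (move(4)): (0, 0) facing left
step 4 (strafe(left, 2)): (0, 0) facing left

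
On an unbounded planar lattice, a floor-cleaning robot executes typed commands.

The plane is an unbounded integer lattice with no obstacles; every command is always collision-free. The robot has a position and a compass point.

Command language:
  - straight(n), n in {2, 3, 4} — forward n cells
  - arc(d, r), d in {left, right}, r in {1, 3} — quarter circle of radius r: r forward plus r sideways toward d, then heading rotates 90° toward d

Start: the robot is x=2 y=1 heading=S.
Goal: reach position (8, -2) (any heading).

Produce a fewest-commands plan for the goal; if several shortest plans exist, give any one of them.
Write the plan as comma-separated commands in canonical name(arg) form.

t0: x=2 y=1 heading=S
1. arc(left, 3) → x=5 y=-2 heading=E
2. straight(3) → x=8 y=-2 heading=E
minimal: 2 command(s), checked below 2.

arc(left, 3), straight(3)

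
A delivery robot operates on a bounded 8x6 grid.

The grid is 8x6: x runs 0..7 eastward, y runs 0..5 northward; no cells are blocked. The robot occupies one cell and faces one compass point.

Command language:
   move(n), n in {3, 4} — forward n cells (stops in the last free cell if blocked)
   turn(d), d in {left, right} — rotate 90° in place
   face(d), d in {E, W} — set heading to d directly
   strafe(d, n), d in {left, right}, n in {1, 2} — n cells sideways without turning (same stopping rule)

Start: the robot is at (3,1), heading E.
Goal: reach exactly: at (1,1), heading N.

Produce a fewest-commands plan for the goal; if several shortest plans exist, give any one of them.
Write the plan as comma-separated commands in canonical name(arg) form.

begin: at (3,1), heading E
1. turn(left) → at (3,1), heading N
2. strafe(left, 2) → at (1,1), heading N
no 1-step plan works, so 2 is optimal.

turn(left), strafe(left, 2)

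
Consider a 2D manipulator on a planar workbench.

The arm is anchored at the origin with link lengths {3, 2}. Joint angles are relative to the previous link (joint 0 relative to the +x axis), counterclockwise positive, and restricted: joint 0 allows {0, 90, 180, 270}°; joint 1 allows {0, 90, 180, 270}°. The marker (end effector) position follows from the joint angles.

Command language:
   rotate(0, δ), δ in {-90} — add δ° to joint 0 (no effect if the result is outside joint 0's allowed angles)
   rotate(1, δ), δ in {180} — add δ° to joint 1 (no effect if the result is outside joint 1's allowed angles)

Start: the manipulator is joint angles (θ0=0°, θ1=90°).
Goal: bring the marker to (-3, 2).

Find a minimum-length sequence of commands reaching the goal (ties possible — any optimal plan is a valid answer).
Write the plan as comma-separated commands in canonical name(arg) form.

start: joint angles (θ0=0°, θ1=90°)
[1] after rotate(1, 180): joint angles (θ0=0°, θ1=270°)
[2] after rotate(0, -90): joint angles (θ0=270°, θ1=270°)
[3] after rotate(0, -90): joint angles (θ0=180°, θ1=270°)
no 2-step plan works, so 3 is optimal.

rotate(1, 180), rotate(0, -90), rotate(0, -90)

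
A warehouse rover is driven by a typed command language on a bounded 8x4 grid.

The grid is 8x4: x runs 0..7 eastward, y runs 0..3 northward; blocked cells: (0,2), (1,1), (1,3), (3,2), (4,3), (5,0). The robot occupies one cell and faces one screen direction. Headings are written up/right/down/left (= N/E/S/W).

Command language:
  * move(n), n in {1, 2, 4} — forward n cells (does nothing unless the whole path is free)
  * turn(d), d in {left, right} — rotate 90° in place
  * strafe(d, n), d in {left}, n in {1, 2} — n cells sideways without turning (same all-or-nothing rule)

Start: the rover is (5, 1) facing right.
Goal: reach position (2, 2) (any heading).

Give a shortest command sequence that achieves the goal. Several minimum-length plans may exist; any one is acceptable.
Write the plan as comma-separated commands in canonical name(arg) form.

from: (5, 1) facing right
t=1 turn(left) ⇒ (5, 1) facing up
t=2 strafe(left, 1) ⇒ (4, 1) facing up
t=3 strafe(left, 2) ⇒ (2, 1) facing up
t=4 move(1) ⇒ (2, 2) facing up
minimal: 4 command(s), checked below 4.

turn(left), strafe(left, 1), strafe(left, 2), move(1)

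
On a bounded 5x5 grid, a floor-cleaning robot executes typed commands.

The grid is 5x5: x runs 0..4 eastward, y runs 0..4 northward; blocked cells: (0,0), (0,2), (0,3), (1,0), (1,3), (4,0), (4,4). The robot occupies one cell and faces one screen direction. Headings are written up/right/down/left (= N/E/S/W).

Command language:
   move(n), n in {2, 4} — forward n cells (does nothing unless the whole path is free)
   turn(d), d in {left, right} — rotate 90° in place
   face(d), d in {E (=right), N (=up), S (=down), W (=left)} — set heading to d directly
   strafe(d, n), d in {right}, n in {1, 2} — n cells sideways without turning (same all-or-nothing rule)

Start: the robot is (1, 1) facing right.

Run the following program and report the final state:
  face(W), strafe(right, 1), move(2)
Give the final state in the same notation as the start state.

from: (1, 1) facing right
t=1 face(W) ⇒ (1, 1) facing left
t=2 strafe(right, 1) ⇒ (1, 2) facing left
t=3 move(2) ⇒ (1, 2) facing left

(1, 2) facing left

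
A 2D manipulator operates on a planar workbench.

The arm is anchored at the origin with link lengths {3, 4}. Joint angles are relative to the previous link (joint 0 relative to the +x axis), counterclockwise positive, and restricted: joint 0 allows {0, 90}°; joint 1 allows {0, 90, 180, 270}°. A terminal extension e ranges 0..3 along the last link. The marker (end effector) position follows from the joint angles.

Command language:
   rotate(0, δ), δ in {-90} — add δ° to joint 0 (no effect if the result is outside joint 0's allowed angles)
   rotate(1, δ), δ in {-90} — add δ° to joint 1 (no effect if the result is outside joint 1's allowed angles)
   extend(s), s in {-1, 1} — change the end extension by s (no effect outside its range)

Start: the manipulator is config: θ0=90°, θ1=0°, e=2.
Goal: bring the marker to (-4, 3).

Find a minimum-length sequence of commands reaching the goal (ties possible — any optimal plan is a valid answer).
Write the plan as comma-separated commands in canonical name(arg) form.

rotate(1, -90), rotate(1, -90), rotate(1, -90), extend(-1), extend(-1)

t0: config: θ0=90°, θ1=0°, e=2
t=1 rotate(1, -90) ⇒ config: θ0=90°, θ1=270°, e=2
t=2 rotate(1, -90) ⇒ config: θ0=90°, θ1=180°, e=2
t=3 rotate(1, -90) ⇒ config: θ0=90°, θ1=90°, e=2
t=4 extend(-1) ⇒ config: θ0=90°, θ1=90°, e=1
t=5 extend(-1) ⇒ config: θ0=90°, θ1=90°, e=0
nothing shorter than 5 reaches the goal.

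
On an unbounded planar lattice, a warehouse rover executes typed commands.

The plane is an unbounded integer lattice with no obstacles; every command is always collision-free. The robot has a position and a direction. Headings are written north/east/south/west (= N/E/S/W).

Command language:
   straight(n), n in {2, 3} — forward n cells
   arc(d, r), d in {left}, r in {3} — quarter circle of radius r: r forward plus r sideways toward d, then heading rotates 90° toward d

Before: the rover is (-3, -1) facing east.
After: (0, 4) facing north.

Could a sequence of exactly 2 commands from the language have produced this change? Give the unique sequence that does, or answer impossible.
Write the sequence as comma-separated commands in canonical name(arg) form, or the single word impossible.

arc(left, 3), straight(2)

key: cell and facing (now N) both changed — the 2 commands mix motion and turning
from: (-3, -1) facing east
step 1 (arc(left, 3)): (0, 2) facing north
step 2 (straight(2)): (0, 4) facing north
no other 2-command option fits: unique.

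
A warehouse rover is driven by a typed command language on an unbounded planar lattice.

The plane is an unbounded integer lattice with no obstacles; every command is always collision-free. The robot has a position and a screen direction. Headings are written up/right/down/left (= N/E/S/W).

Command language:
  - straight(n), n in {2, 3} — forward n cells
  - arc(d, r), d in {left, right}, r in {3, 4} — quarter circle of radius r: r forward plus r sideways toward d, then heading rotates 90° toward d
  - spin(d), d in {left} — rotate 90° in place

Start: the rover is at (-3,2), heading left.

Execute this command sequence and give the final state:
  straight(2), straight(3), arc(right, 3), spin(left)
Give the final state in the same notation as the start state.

at (-11,5), heading left

initial: at (-3,2), heading left
1. straight(2) → at (-5,2), heading left
2. straight(3) → at (-8,2), heading left
3. arc(right, 3) → at (-11,5), heading up
4. spin(left) → at (-11,5), heading left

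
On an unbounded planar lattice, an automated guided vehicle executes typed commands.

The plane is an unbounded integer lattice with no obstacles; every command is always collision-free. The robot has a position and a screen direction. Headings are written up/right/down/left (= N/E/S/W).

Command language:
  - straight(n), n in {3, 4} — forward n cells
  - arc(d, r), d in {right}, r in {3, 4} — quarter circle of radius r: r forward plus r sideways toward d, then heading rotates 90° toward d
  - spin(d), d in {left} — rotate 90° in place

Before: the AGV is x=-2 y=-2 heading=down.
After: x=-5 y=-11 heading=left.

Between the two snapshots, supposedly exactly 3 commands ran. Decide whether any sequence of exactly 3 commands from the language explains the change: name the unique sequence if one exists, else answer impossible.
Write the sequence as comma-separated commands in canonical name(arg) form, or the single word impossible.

key: position moved to (-5,-11) AND the heading swung to W — translation plus rotation needed
start: x=-2 y=-2 heading=down
t=1 straight(3) ⇒ x=-2 y=-5 heading=down
t=2 straight(3) ⇒ x=-2 y=-8 heading=down
t=3 arc(right, 3) ⇒ x=-5 y=-11 heading=left
uniquely the one of 125 3-step routes that fits.

straight(3), straight(3), arc(right, 3)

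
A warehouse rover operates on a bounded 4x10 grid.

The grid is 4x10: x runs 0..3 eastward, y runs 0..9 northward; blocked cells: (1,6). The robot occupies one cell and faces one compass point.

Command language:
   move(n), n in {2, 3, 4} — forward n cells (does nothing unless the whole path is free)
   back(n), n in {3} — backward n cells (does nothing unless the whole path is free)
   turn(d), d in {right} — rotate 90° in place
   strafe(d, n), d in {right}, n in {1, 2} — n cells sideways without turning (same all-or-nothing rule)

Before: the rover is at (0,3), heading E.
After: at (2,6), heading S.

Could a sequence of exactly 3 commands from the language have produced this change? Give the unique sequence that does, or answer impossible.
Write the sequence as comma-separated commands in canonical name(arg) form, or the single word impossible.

move(2), turn(right), back(3)

key: order matters: swapping move(2) and back(3) lands elsewhere
initial: at (0,3), heading E
t=1 move(2) ⇒ at (2,3), heading E
t=2 turn(right) ⇒ at (2,3), heading S
t=3 back(3) ⇒ at (2,6), heading S
no rival 3-sequence matches.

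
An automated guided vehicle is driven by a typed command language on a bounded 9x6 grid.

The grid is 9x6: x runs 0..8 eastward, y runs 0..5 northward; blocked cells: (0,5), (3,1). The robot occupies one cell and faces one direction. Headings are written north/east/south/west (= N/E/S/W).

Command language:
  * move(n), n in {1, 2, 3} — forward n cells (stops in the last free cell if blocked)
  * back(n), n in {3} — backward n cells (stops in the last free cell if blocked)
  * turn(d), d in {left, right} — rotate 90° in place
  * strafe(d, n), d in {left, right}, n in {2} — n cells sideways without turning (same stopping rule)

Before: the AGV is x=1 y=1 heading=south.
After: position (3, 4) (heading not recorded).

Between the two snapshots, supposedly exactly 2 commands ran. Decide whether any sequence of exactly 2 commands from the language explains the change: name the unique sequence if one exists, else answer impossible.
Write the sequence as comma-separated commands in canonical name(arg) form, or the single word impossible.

back(3), strafe(left, 2)

key: running strafe(left, 2) before back(3) would end elsewhere — order is forced
begin: x=1 y=1 heading=south
step 1 (back(3)): x=1 y=4 heading=south
step 2 (strafe(left, 2)): x=3 y=4 heading=south
uniquely the one of 64 2-step routes that fits.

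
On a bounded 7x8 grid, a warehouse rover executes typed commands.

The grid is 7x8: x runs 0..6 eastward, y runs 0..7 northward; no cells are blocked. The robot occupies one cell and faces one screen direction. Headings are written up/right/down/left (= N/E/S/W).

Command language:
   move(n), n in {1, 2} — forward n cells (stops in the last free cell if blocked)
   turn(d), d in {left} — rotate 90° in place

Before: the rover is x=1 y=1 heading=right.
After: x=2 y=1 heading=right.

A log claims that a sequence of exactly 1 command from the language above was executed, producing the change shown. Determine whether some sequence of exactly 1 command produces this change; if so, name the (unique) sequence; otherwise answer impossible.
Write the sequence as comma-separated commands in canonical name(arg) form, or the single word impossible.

move(1)

key: heading stays E — the single command does not turn
start: x=1 y=1 heading=right
t=1 move(1) ⇒ x=2 y=1 heading=right
all 3 alternatives checked — unique.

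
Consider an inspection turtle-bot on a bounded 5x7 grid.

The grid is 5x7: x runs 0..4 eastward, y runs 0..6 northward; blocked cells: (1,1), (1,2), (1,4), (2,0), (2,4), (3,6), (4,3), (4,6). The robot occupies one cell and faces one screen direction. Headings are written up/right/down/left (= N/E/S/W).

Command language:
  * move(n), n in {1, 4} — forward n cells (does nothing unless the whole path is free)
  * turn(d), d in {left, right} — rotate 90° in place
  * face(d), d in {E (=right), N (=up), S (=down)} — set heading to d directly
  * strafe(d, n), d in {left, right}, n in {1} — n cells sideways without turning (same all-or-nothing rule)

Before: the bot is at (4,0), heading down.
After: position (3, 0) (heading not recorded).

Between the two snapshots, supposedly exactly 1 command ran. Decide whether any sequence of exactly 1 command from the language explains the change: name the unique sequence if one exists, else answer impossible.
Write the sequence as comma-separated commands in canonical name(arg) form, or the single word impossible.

start: at (4,0), heading down
step 1 (strafe(right, 1)): at (3,0), heading down
uniquely the one of 9 1-step routes that fits.

strafe(right, 1)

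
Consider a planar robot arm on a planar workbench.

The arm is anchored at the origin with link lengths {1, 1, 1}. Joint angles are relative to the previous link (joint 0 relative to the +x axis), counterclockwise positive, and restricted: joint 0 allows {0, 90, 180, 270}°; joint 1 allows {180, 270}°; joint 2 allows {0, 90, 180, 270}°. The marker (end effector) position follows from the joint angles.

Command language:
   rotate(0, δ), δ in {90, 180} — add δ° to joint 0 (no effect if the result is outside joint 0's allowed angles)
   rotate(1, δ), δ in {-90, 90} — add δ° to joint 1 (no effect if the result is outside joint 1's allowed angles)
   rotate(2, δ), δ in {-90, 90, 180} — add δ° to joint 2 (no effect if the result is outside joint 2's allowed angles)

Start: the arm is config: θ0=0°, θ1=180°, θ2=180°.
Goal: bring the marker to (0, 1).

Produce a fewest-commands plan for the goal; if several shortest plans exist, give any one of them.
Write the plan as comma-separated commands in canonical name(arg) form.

rotate(2, 90)

from: config: θ0=0°, θ1=180°, θ2=180°
1. rotate(2, 90) → config: θ0=0°, θ1=180°, θ2=270°
shorter routes all fall short; 1 is best.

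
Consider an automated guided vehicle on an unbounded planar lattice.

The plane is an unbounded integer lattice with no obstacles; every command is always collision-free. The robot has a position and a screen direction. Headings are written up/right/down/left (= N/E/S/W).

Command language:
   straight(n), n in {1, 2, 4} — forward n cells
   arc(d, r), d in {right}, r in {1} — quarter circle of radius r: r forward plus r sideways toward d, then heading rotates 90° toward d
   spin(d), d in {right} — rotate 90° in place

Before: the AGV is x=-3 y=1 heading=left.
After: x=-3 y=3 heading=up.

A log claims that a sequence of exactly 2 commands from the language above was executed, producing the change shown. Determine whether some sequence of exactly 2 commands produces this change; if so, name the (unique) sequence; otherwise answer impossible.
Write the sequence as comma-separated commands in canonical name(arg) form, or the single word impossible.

spin(right), straight(2)

key: position moved to (-3,3) AND the heading swung to N — translation plus rotation needed
initial: x=-3 y=1 heading=left
t=1 spin(right) ⇒ x=-3 y=1 heading=up
t=2 straight(2) ⇒ x=-3 y=3 heading=up
uniquely the one of 25 2-step routes that fits.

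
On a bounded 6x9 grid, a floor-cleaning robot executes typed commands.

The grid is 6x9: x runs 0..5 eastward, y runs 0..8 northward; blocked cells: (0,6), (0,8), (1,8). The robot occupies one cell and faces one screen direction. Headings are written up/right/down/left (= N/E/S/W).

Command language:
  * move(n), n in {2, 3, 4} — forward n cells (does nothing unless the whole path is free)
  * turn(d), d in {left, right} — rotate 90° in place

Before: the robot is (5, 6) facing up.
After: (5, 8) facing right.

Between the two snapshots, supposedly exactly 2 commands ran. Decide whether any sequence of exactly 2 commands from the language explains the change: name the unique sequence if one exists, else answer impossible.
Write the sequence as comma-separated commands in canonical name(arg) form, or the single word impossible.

key: running turn(right) before move(2) would end elsewhere — order is forced
from: (5, 6) facing up
t=1 move(2) ⇒ (5, 8) facing up
t=2 turn(right) ⇒ (5, 8) facing right
no other 2-command option fits: unique.

move(2), turn(right)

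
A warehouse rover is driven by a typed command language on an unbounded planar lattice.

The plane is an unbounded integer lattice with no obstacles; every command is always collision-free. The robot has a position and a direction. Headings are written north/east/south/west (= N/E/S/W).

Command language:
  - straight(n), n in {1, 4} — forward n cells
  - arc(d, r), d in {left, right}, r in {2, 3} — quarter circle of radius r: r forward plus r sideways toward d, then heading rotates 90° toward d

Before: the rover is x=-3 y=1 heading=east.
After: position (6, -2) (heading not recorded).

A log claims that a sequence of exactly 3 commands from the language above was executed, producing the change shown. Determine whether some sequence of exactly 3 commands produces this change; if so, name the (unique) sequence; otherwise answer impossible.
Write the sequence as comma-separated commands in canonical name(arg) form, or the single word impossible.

arc(right, 3), arc(left, 3), arc(left, 3)

key: order matters: swapping arc(right, 3) and arc(left, 3) lands elsewhere
initial: x=-3 y=1 heading=east
1. arc(right, 3) → x=0 y=-2 heading=south
2. arc(left, 3) → x=3 y=-5 heading=east
3. arc(left, 3) → x=6 y=-2 heading=north
all 216 alternatives checked — unique.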